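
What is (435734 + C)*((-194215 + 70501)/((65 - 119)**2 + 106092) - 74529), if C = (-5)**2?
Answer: -196681784258223/6056 ≈ -3.2477e+10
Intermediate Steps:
C = 25
(435734 + C)*((-194215 + 70501)/((65 - 119)**2 + 106092) - 74529) = (435734 + 25)*((-194215 + 70501)/((65 - 119)**2 + 106092) - 74529) = 435759*(-123714/((-54)**2 + 106092) - 74529) = 435759*(-123714/(2916 + 106092) - 74529) = 435759*(-123714/109008 - 74529) = 435759*(-123714*1/109008 - 74529) = 435759*(-6873/6056 - 74529) = 435759*(-451354497/6056) = -196681784258223/6056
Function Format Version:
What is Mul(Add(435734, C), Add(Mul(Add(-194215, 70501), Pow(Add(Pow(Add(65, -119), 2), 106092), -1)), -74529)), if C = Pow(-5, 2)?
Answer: Rational(-196681784258223, 6056) ≈ -3.2477e+10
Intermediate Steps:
C = 25
Mul(Add(435734, C), Add(Mul(Add(-194215, 70501), Pow(Add(Pow(Add(65, -119), 2), 106092), -1)), -74529)) = Mul(Add(435734, 25), Add(Mul(Add(-194215, 70501), Pow(Add(Pow(Add(65, -119), 2), 106092), -1)), -74529)) = Mul(435759, Add(Mul(-123714, Pow(Add(Pow(-54, 2), 106092), -1)), -74529)) = Mul(435759, Add(Mul(-123714, Pow(Add(2916, 106092), -1)), -74529)) = Mul(435759, Add(Mul(-123714, Pow(109008, -1)), -74529)) = Mul(435759, Add(Mul(-123714, Rational(1, 109008)), -74529)) = Mul(435759, Add(Rational(-6873, 6056), -74529)) = Mul(435759, Rational(-451354497, 6056)) = Rational(-196681784258223, 6056)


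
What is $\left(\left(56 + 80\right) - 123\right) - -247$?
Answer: $260$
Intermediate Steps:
$\left(\left(56 + 80\right) - 123\right) - -247 = \left(136 - 123\right) + 247 = 13 + 247 = 260$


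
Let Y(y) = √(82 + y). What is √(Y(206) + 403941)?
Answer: √(403941 + 12*√2) ≈ 635.58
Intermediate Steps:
√(Y(206) + 403941) = √(√(82 + 206) + 403941) = √(√288 + 403941) = √(12*√2 + 403941) = √(403941 + 12*√2)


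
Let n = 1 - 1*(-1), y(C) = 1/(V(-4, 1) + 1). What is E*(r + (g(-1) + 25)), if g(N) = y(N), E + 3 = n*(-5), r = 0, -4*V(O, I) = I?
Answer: -1027/3 ≈ -342.33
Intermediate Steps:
V(O, I) = -I/4
y(C) = 4/3 (y(C) = 1/(-1/4*1 + 1) = 1/(-1/4 + 1) = 1/(3/4) = 4/3)
n = 2 (n = 1 + 1 = 2)
E = -13 (E = -3 + 2*(-5) = -3 - 10 = -13)
g(N) = 4/3
E*(r + (g(-1) + 25)) = -13*(0 + (4/3 + 25)) = -13*(0 + 79/3) = -13*79/3 = -1027/3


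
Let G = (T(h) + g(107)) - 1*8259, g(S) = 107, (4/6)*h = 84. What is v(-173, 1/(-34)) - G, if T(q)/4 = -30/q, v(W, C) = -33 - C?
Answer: 5797667/714 ≈ 8120.0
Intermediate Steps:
h = 126 (h = (3/2)*84 = 126)
T(q) = -120/q (T(q) = 4*(-30/q) = -120/q)
G = -171212/21 (G = (-120/126 + 107) - 1*8259 = (-120*1/126 + 107) - 8259 = (-20/21 + 107) - 8259 = 2227/21 - 8259 = -171212/21 ≈ -8153.0)
v(-173, 1/(-34)) - G = (-33 - 1/(-34)) - 1*(-171212/21) = (-33 - 1*(-1/34)) + 171212/21 = (-33 + 1/34) + 171212/21 = -1121/34 + 171212/21 = 5797667/714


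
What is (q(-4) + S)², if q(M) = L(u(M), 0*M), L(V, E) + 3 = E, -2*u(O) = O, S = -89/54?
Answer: 63001/2916 ≈ 21.605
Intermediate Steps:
S = -89/54 (S = -89*1/54 = -89/54 ≈ -1.6481)
u(O) = -O/2
L(V, E) = -3 + E
q(M) = -3 (q(M) = -3 + 0*M = -3 + 0 = -3)
(q(-4) + S)² = (-3 - 89/54)² = (-251/54)² = 63001/2916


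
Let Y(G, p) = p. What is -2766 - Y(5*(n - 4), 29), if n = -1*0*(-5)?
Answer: -2795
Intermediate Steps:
n = 0 (n = 0*(-5) = 0)
-2766 - Y(5*(n - 4), 29) = -2766 - 1*29 = -2766 - 29 = -2795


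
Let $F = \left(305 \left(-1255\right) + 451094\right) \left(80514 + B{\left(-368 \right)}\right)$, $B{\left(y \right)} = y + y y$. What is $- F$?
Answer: $-14727526830$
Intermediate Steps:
$B{\left(y \right)} = y + y^{2}$
$F = 14727526830$ ($F = \left(305 \left(-1255\right) + 451094\right) \left(80514 - 368 \left(1 - 368\right)\right) = \left(-382775 + 451094\right) \left(80514 - -135056\right) = 68319 \left(80514 + 135056\right) = 68319 \cdot 215570 = 14727526830$)
$- F = \left(-1\right) 14727526830 = -14727526830$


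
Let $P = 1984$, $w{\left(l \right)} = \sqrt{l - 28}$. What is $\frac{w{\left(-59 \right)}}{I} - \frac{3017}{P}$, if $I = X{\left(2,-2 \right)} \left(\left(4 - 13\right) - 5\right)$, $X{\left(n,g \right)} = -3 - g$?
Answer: $- \frac{3017}{1984} + \frac{i \sqrt{87}}{14} \approx -1.5207 + 0.66624 i$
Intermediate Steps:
$w{\left(l \right)} = \sqrt{-28 + l}$
$I = 14$ ($I = \left(-3 - -2\right) \left(\left(4 - 13\right) - 5\right) = \left(-3 + 2\right) \left(\left(4 - 13\right) - 5\right) = - (-9 - 5) = \left(-1\right) \left(-14\right) = 14$)
$\frac{w{\left(-59 \right)}}{I} - \frac{3017}{P} = \frac{\sqrt{-28 - 59}}{14} - \frac{3017}{1984} = \sqrt{-87} \cdot \frac{1}{14} - \frac{3017}{1984} = i \sqrt{87} \cdot \frac{1}{14} - \frac{3017}{1984} = \frac{i \sqrt{87}}{14} - \frac{3017}{1984} = - \frac{3017}{1984} + \frac{i \sqrt{87}}{14}$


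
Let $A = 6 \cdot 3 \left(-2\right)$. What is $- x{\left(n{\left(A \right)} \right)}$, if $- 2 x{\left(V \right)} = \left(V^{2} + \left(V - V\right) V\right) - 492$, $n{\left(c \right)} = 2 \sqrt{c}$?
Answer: $-318$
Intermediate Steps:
$A = -36$ ($A = 18 \left(-2\right) = -36$)
$x{\left(V \right)} = 246 - \frac{V^{2}}{2}$ ($x{\left(V \right)} = - \frac{\left(V^{2} + \left(V - V\right) V\right) - 492}{2} = - \frac{\left(V^{2} + 0 V\right) - 492}{2} = - \frac{\left(V^{2} + 0\right) - 492}{2} = - \frac{V^{2} - 492}{2} = - \frac{-492 + V^{2}}{2} = 246 - \frac{V^{2}}{2}$)
$- x{\left(n{\left(A \right)} \right)} = - (246 - \frac{\left(2 \sqrt{-36}\right)^{2}}{2}) = - (246 - \frac{\left(2 \cdot 6 i\right)^{2}}{2}) = - (246 - \frac{\left(12 i\right)^{2}}{2}) = - (246 - -72) = - (246 + 72) = \left(-1\right) 318 = -318$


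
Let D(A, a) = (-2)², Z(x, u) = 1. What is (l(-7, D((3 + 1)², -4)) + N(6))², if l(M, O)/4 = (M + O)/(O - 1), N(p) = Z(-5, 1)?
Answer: 9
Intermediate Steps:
D(A, a) = 4
N(p) = 1
l(M, O) = 4*(M + O)/(-1 + O) (l(M, O) = 4*((M + O)/(O - 1)) = 4*((M + O)/(-1 + O)) = 4*(M + O)/(-1 + O))
(l(-7, D((3 + 1)², -4)) + N(6))² = (4*(-7 + 4)/(-1 + 4) + 1)² = (4*(-3)/3 + 1)² = (4*(⅓)*(-3) + 1)² = (-4 + 1)² = (-3)² = 9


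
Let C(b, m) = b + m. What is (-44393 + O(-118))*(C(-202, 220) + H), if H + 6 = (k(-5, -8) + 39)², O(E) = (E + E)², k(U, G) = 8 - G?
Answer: 34327211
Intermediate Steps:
O(E) = 4*E² (O(E) = (2*E)² = 4*E²)
H = 3019 (H = -6 + ((8 - 1*(-8)) + 39)² = -6 + ((8 + 8) + 39)² = -6 + (16 + 39)² = -6 + 55² = -6 + 3025 = 3019)
(-44393 + O(-118))*(C(-202, 220) + H) = (-44393 + 4*(-118)²)*((-202 + 220) + 3019) = (-44393 + 4*13924)*(18 + 3019) = (-44393 + 55696)*3037 = 11303*3037 = 34327211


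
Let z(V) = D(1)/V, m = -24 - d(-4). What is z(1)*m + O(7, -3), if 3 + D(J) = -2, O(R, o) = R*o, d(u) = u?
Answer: 79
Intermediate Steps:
D(J) = -5 (D(J) = -3 - 2 = -5)
m = -20 (m = -24 - 1*(-4) = -24 + 4 = -20)
z(V) = -5/V
z(1)*m + O(7, -3) = -5/1*(-20) + 7*(-3) = -5*1*(-20) - 21 = -5*(-20) - 21 = 100 - 21 = 79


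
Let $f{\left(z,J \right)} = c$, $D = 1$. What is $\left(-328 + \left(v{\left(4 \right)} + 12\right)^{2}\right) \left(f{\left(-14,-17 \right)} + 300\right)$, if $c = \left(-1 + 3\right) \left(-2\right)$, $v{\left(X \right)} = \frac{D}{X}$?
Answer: $- \frac{105339}{2} \approx -52670.0$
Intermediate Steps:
$v{\left(X \right)} = \frac{1}{X}$ ($v{\left(X \right)} = 1 \frac{1}{X} = \frac{1}{X}$)
$c = -4$ ($c = 2 \left(-2\right) = -4$)
$f{\left(z,J \right)} = -4$
$\left(-328 + \left(v{\left(4 \right)} + 12\right)^{2}\right) \left(f{\left(-14,-17 \right)} + 300\right) = \left(-328 + \left(\frac{1}{4} + 12\right)^{2}\right) \left(-4 + 300\right) = \left(-328 + \left(\frac{1}{4} + 12\right)^{2}\right) 296 = \left(-328 + \left(\frac{49}{4}\right)^{2}\right) 296 = \left(-328 + \frac{2401}{16}\right) 296 = \left(- \frac{2847}{16}\right) 296 = - \frac{105339}{2}$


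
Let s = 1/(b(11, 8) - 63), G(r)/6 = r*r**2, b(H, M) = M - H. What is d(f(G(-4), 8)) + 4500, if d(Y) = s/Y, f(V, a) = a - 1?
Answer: 2078999/462 ≈ 4500.0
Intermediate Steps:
G(r) = 6*r**3 (G(r) = 6*(r*r**2) = 6*r**3)
s = -1/66 (s = 1/((8 - 1*11) - 63) = 1/((8 - 11) - 63) = 1/(-3 - 63) = 1/(-66) = -1/66 ≈ -0.015152)
f(V, a) = -1 + a
d(Y) = -1/(66*Y)
d(f(G(-4), 8)) + 4500 = -1/(66*(-1 + 8)) + 4500 = -1/66/7 + 4500 = -1/66*1/7 + 4500 = -1/462 + 4500 = 2078999/462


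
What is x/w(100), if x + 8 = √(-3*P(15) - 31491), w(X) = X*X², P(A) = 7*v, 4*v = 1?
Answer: -1/125000 + I*√125985/2000000 ≈ -8.0e-6 + 0.00017747*I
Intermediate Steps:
v = ¼ (v = (¼)*1 = ¼ ≈ 0.25000)
P(A) = 7/4 (P(A) = 7*(¼) = 7/4)
w(X) = X³
x = -8 + I*√125985/2 (x = -8 + √(-3*7/4 - 31491) = -8 + √(-21/4 - 31491) = -8 + √(-125985/4) = -8 + I*√125985/2 ≈ -8.0 + 177.47*I)
x/w(100) = (-8 + I*√125985/2)/(100³) = (-8 + I*√125985/2)/1000000 = (-8 + I*√125985/2)*(1/1000000) = -1/125000 + I*√125985/2000000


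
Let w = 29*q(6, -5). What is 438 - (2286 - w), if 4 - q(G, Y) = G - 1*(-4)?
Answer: -2022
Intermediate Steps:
q(G, Y) = -G (q(G, Y) = 4 - (G - 1*(-4)) = 4 - (G + 4) = 4 - (4 + G) = 4 + (-4 - G) = -G)
w = -174 (w = 29*(-1*6) = 29*(-6) = -174)
438 - (2286 - w) = 438 - (2286 - 1*(-174)) = 438 - (2286 + 174) = 438 - 1*2460 = 438 - 2460 = -2022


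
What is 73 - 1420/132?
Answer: 2054/33 ≈ 62.242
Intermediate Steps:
73 - 1420/132 = 73 - 71*5/33 = 73 - 355/33 = 2054/33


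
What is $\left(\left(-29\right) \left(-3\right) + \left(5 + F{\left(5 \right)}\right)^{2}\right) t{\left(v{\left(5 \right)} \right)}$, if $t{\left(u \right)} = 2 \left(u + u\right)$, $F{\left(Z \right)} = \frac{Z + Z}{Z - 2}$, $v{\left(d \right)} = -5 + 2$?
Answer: $- \frac{5632}{3} \approx -1877.3$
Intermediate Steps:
$v{\left(d \right)} = -3$
$F{\left(Z \right)} = \frac{2 Z}{-2 + Z}$
$t{\left(u \right)} = 4 u$ ($t{\left(u \right)} = 2 \cdot 2 u = 4 u$)
$\left(\left(-29\right) \left(-3\right) + \left(5 + F{\left(5 \right)}\right)^{2}\right) t{\left(v{\left(5 \right)} \right)} = \left(\left(-29\right) \left(-3\right) + \left(5 + 2 \cdot 5 \frac{1}{-2 + 5}\right)^{2}\right) 4 \left(-3\right) = \left(87 + \left(5 + 2 \cdot 5 \cdot \frac{1}{3}\right)^{2}\right) \left(-12\right) = \left(87 + \left(5 + \frac{10}{3}\right)^{2}\right) \left(-12\right) = \left(87 + \left(\frac{25}{3}\right)^{2}\right) \left(-12\right) = \left(87 + \frac{625}{9}\right) \left(-12\right) = \frac{1408}{9} \left(-12\right) = - \frac{5632}{3}$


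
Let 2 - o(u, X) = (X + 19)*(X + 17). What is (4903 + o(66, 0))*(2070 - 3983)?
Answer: -8765366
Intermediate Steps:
o(u, X) = 2 - (17 + X)*(19 + X) (o(u, X) = 2 - (X + 19)*(X + 17) = 2 - (19 + X)*(17 + X) = 2 - (17 + X)*(19 + X))
(4903 + o(66, 0))*(2070 - 3983) = (4903 + (-321 - 1*0² - 36*0))*(2070 - 3983) = (4903 + (-321 - 1*0 + 0))*(-1913) = (4903 + (-321 + 0 + 0))*(-1913) = (4903 - 321)*(-1913) = 4582*(-1913) = -8765366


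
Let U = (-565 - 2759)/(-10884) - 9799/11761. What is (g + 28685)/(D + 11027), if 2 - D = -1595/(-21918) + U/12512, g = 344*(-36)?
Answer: 2980392488062831452/2016473344562332661 ≈ 1.4780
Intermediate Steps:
g = -12384
U = -5629896/10667227 (U = -3324*(-1/10884) - 9799*1/11761 = 277/907 - 9799/11761 = -5629896/10667227 ≈ -0.52777)
D = 352372482776657/182834948043852 (D = 2 - (-1595/(-21918) - 5629896/10667227/12512) = 2 - (-1595*(-1/21918) - 5629896/10667227*1/12512) = 2 - (1595/21918 - 703737/16683543028) = 2 - 1*13297413311047/182834948043852 = 2 - 13297413311047/182834948043852 = 352372482776657/182834948043852 ≈ 1.9273)
(g + 28685)/(D + 11027) = (-12384 + 28685)/(352372482776657/182834948043852 + 11027) = 16301/(2016473344562332661/182834948043852) = 16301*(182834948043852/2016473344562332661) = 2980392488062831452/2016473344562332661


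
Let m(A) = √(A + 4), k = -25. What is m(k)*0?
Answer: 0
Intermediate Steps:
m(A) = √(4 + A)
m(k)*0 = √(4 - 25)*0 = √(-21)*0 = (I*√21)*0 = 0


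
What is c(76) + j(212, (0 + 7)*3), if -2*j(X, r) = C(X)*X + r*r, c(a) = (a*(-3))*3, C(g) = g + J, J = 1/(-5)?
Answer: -233553/10 ≈ -23355.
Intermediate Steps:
J = -1/5 ≈ -0.20000
C(g) = -1/5 + g (C(g) = g - 1/5 = -1/5 + g)
c(a) = -9*a (c(a) = -3*a*3 = -9*a)
j(X, r) = -r**2/2 - X*(-1/5 + X)/2 (j(X, r) = -((-1/5 + X)*X + r*r)/2 = -(X*(-1/5 + X) + r**2)/2 = -(r**2 + X*(-1/5 + X))/2 = -r**2/2 - X*(-1/5 + X)/2)
c(76) + j(212, (0 + 7)*3) = -9*76 + (-1/2*212**2 - 9*(0 + 7)**2/2 + (1/10)*212) = -684 + (-1/2*44944 - (7*3)**2/2 + 106/5) = -684 + (-22472 - 1/2*21**2 + 106/5) = -684 + (-22472 - 1/2*441 + 106/5) = -684 + (-22472 - 441/2 + 106/5) = -684 - 226713/10 = -233553/10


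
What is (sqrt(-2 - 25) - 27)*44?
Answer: -1188 + 132*I*sqrt(3) ≈ -1188.0 + 228.63*I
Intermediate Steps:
(sqrt(-2 - 25) - 27)*44 = (sqrt(-27) - 27)*44 = (3*I*sqrt(3) - 27)*44 = (-27 + 3*I*sqrt(3))*44 = -1188 + 132*I*sqrt(3)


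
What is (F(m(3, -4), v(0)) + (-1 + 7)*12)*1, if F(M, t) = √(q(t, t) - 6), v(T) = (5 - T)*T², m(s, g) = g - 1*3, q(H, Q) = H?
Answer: 72 + I*√6 ≈ 72.0 + 2.4495*I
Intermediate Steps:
m(s, g) = -3 + g (m(s, g) = g - 3 = -3 + g)
v(T) = T²*(5 - T)
F(M, t) = √(-6 + t) (F(M, t) = √(t - 6) = √(-6 + t))
(F(m(3, -4), v(0)) + (-1 + 7)*12)*1 = (√(-6 + 0²*(5 - 1*0)) + (-1 + 7)*12)*1 = (√(-6 + 0*(5 + 0)) + 6*12)*1 = (√(-6 + 0*5) + 72)*1 = (√(-6 + 0) + 72)*1 = (√(-6) + 72)*1 = (I*√6 + 72)*1 = (72 + I*√6)*1 = 72 + I*√6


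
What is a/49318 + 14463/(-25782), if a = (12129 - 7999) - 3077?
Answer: -57178149/105959723 ≈ -0.53962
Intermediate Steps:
a = 1053 (a = 4130 - 3077 = 1053)
a/49318 + 14463/(-25782) = 1053/49318 + 14463/(-25782) = 1053*(1/49318) + 14463*(-1/25782) = 1053/49318 - 4821/8594 = -57178149/105959723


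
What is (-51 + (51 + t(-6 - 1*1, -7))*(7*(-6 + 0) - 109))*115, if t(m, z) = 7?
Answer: -1013035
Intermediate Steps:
(-51 + (51 + t(-6 - 1*1, -7))*(7*(-6 + 0) - 109))*115 = (-51 + (51 + 7)*(7*(-6 + 0) - 109))*115 = (-51 + 58*(7*(-6) - 109))*115 = (-51 + 58*(-42 - 109))*115 = (-51 + 58*(-151))*115 = (-51 - 8758)*115 = -8809*115 = -1013035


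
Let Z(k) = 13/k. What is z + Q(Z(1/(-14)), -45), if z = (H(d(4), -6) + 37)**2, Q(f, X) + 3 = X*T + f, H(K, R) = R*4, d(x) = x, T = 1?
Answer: -61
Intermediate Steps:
H(K, R) = 4*R
Q(f, X) = -3 + X + f (Q(f, X) = -3 + (X*1 + f) = -3 + (X + f) = -3 + X + f)
z = 169 (z = (4*(-6) + 37)**2 = (-24 + 37)**2 = 13**2 = 169)
z + Q(Z(1/(-14)), -45) = 169 + (-3 - 45 + 13/(1/(-14))) = 169 + (-3 - 45 + 13/(-1/14)) = 169 + (-3 - 45 + 13*(-14)) = 169 + (-3 - 45 - 182) = 169 - 230 = -61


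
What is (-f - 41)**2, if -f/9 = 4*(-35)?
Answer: 1692601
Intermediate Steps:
f = 1260 (f = -36*(-35) = -9*(-140) = 1260)
(-f - 41)**2 = (-1*1260 - 41)**2 = (-1260 - 41)**2 = (-1301)**2 = 1692601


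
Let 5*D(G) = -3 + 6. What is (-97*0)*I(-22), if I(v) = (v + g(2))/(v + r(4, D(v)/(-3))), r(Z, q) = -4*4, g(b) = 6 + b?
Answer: 0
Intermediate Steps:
D(G) = ⅗ (D(G) = (-3 + 6)/5 = (⅕)*3 = ⅗)
r(Z, q) = -16
I(v) = (8 + v)/(-16 + v) (I(v) = (v + (6 + 2))/(v - 16) = (v + 8)/(-16 + v) = (8 + v)/(-16 + v))
(-97*0)*I(-22) = (-97*0)*((8 - 22)/(-16 - 22)) = 0*(-14/(-38)) = 0*(-1/38*(-14)) = 0*(7/19) = 0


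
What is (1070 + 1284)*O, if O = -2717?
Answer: -6395818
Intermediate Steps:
(1070 + 1284)*O = (1070 + 1284)*(-2717) = 2354*(-2717) = -6395818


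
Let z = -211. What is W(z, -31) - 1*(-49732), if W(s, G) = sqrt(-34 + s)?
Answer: 49732 + 7*I*sqrt(5) ≈ 49732.0 + 15.652*I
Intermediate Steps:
W(z, -31) - 1*(-49732) = sqrt(-34 - 211) - 1*(-49732) = sqrt(-245) + 49732 = 7*I*sqrt(5) + 49732 = 49732 + 7*I*sqrt(5)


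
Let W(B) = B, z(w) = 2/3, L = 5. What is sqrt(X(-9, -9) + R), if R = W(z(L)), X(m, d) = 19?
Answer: sqrt(177)/3 ≈ 4.4347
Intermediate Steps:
z(w) = 2/3 (z(w) = 2*(1/3) = 2/3)
R = 2/3 ≈ 0.66667
sqrt(X(-9, -9) + R) = sqrt(19 + 2/3) = sqrt(59/3) = sqrt(177)/3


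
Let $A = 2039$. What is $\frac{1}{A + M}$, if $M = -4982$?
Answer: $- \frac{1}{2943} \approx -0.00033979$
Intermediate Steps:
$\frac{1}{A + M} = \frac{1}{2039 - 4982} = \frac{1}{-2943} = - \frac{1}{2943}$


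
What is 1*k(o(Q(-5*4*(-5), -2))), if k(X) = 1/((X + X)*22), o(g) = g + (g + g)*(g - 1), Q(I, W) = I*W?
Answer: 1/3528800 ≈ 2.8338e-7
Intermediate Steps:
o(g) = g + 2*g*(-1 + g) (o(g) = g + (2*g)*(-1 + g) = g + 2*g*(-1 + g))
k(X) = 1/(44*X) (k(X) = (1/22)/(2*X) = (1/(2*X))*(1/22) = 1/(44*X))
1*k(o(Q(-5*4*(-5), -2))) = 1*(1/(44*((((-5*4*(-5))*(-2))*(-1 + 2*((-5*4*(-5))*(-2))))))) = 1*(1/(44*(((-20*(-5)*(-2))*(-1 + 2*(-20*(-5)*(-2))))))) = 1*(1/(44*(((100*(-2))*(-1 + 2*(100*(-2))))))) = 1*(1/(44*((-200*(-1 + 2*(-200)))))) = 1*(1/(44*((-200*(-1 - 400))))) = 1*(1/(44*((-200*(-401))))) = 1*((1/44)/80200) = 1*((1/44)*(1/80200)) = 1*(1/3528800) = 1/3528800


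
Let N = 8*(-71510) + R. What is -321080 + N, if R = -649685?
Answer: -1542845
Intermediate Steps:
N = -1221765 (N = 8*(-71510) - 649685 = -572080 - 649685 = -1221765)
-321080 + N = -321080 - 1221765 = -1542845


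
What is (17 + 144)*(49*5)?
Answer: 39445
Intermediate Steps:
(17 + 144)*(49*5) = 161*245 = 39445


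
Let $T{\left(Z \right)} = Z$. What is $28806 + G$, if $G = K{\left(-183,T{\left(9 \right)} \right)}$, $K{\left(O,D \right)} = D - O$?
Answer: $28998$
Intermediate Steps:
$G = 192$ ($G = 9 - -183 = 9 + 183 = 192$)
$28806 + G = 28806 + 192 = 28998$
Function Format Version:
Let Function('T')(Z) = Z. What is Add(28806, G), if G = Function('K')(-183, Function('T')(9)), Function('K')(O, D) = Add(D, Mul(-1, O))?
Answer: 28998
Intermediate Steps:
G = 192 (G = Add(9, Mul(-1, -183)) = Add(9, 183) = 192)
Add(28806, G) = Add(28806, 192) = 28998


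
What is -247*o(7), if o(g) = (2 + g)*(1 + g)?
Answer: -17784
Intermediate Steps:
o(g) = (1 + g)*(2 + g)
-247*o(7) = -247*(2 + 7² + 3*7) = -247*(2 + 49 + 21) = -247*72 = -17784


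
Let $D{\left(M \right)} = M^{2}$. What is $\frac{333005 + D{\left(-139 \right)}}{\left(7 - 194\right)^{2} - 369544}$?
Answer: $- \frac{117442}{111525} \approx -1.0531$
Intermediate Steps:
$\frac{333005 + D{\left(-139 \right)}}{\left(7 - 194\right)^{2} - 369544} = \frac{333005 + \left(-139\right)^{2}}{\left(7 - 194\right)^{2} - 369544} = \frac{333005 + 19321}{\left(-187\right)^{2} - 369544} = \frac{352326}{34969 - 369544} = \frac{352326}{-334575} = 352326 \left(- \frac{1}{334575}\right) = - \frac{117442}{111525}$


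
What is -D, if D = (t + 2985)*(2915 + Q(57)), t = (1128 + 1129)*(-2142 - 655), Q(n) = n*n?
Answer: 38893878416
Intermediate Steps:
Q(n) = n**2
t = -6312829 (t = 2257*(-2797) = -6312829)
D = -38893878416 (D = (-6312829 + 2985)*(2915 + 57**2) = -6309844*(2915 + 3249) = -6309844*6164 = -38893878416)
-D = -1*(-38893878416) = 38893878416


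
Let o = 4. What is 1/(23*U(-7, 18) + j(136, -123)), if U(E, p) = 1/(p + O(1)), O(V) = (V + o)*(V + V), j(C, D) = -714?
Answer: -28/19969 ≈ -0.0014022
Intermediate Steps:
O(V) = 2*V*(4 + V) (O(V) = (V + 4)*(V + V) = (4 + V)*(2*V) = 2*V*(4 + V))
U(E, p) = 1/(10 + p) (U(E, p) = 1/(p + 2*1*(4 + 1)) = 1/(p + 2*1*5) = 1/(p + 10) = 1/(10 + p))
1/(23*U(-7, 18) + j(136, -123)) = 1/(23/(10 + 18) - 714) = 1/(23/28 - 714) = 1/(-19969/28) = -28/19969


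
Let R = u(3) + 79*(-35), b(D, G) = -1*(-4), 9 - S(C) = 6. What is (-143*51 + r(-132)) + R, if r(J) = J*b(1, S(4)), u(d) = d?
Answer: -10583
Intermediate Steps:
S(C) = 3 (S(C) = 9 - 1*6 = 9 - 6 = 3)
b(D, G) = 4
r(J) = 4*J (r(J) = J*4 = 4*J)
R = -2762 (R = 3 + 79*(-35) = 3 - 2765 = -2762)
(-143*51 + r(-132)) + R = (-143*51 + 4*(-132)) - 2762 = (-7293 - 528) - 2762 = -7821 - 2762 = -10583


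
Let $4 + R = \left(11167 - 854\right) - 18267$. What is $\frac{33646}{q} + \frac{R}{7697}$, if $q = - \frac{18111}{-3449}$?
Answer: $\frac{893054653300}{139400367} \approx 6406.4$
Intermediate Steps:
$R = -7958$ ($R = -4 + \left(\left(11167 - 854\right) - 18267\right) = -4 + \left(10313 - 18267\right) = -4 - 7954 = -7958$)
$q = \frac{18111}{3449}$ ($q = \left(-18111\right) \left(- \frac{1}{3449}\right) = \frac{18111}{3449} \approx 5.2511$)
$\frac{33646}{q} + \frac{R}{7697} = \frac{33646}{\frac{18111}{3449}} - \frac{7958}{7697} = 33646 \cdot \frac{3449}{18111} - \frac{7958}{7697} = \frac{116045054}{18111} - \frac{7958}{7697} = \frac{893054653300}{139400367}$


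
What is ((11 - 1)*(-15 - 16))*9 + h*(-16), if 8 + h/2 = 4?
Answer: -2662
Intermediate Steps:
h = -8 (h = -16 + 2*4 = -16 + 8 = -8)
((11 - 1)*(-15 - 16))*9 + h*(-16) = ((11 - 1)*(-15 - 16))*9 - 8*(-16) = (10*(-31))*9 + 128 = -310*9 + 128 = -2790 + 128 = -2662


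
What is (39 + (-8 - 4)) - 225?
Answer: -198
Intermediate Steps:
(39 + (-8 - 4)) - 225 = (39 - 12) - 225 = 27 - 225 = -198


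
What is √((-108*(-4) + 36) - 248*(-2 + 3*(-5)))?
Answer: 2*√1171 ≈ 68.440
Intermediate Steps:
√((-108*(-4) + 36) - 248*(-2 + 3*(-5))) = √((432 + 36) - 248*(-2 - 15)) = √(468 - 248*(-17)) = √(468 + 4216) = √4684 = 2*√1171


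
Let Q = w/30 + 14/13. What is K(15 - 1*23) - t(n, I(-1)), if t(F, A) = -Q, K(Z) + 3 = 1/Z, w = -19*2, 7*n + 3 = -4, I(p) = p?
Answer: -5171/1560 ≈ -3.3147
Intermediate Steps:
n = -1 (n = -3/7 + (1/7)*(-4) = -3/7 - 4/7 = -1)
w = -38
K(Z) = -3 + 1/Z
Q = -37/195 (Q = -38/30 + 14/13 = -38*1/30 + 14*(1/13) = -19/15 + 14/13 = -37/195 ≈ -0.18974)
t(F, A) = 37/195 (t(F, A) = -1*(-37/195) = 37/195)
K(15 - 1*23) - t(n, I(-1)) = (-3 + 1/(15 - 1*23)) - 1*37/195 = (-3 + 1/(15 - 23)) - 37/195 = (-3 + 1/(-8)) - 37/195 = (-3 - 1/8) - 37/195 = -25/8 - 37/195 = -5171/1560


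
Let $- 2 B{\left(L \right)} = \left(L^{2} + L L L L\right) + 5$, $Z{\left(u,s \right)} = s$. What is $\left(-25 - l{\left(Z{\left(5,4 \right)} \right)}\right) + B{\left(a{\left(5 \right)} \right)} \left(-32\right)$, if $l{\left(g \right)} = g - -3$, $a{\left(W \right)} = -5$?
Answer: $10448$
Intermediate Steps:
$l{\left(g \right)} = 3 + g$ ($l{\left(g \right)} = g + 3 = 3 + g$)
$B{\left(L \right)} = - \frac{5}{2} - \frac{L^{2}}{2} - \frac{L^{4}}{2}$ ($B{\left(L \right)} = - \frac{\left(L^{2} + L L L L\right) + 5}{2} = - \frac{\left(L^{2} + L^{2} L L\right) + 5}{2} = - \frac{\left(L^{2} + L^{3} L\right) + 5}{2} = - \frac{\left(L^{2} + L^{4}\right) + 5}{2} = - \frac{5 + L^{2} + L^{4}}{2} = - \frac{5}{2} - \frac{L^{2}}{2} - \frac{L^{4}}{2}$)
$\left(-25 - l{\left(Z{\left(5,4 \right)} \right)}\right) + B{\left(a{\left(5 \right)} \right)} \left(-32\right) = \left(-25 - \left(3 + 4\right)\right) + \left(- \frac{5}{2} - \frac{\left(-5\right)^{2}}{2} - \frac{\left(-5\right)^{4}}{2}\right) \left(-32\right) = \left(-25 - 7\right) + \left(- \frac{5}{2} - \frac{25}{2} - \frac{625}{2}\right) \left(-32\right) = -32 - -10480 = -32 + 10480 = 10448$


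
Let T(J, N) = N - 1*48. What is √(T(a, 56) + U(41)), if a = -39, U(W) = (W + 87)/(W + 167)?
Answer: 4*√91/13 ≈ 2.9352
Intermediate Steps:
U(W) = (87 + W)/(167 + W)
T(J, N) = -48 + N (T(J, N) = N - 48 = -48 + N)
√(T(a, 56) + U(41)) = √((-48 + 56) + (87 + 41)/(167 + 41)) = √(8 + 128/208) = √(8 + (1/208)*128) = √(8 + 8/13) = √(112/13) = 4*√91/13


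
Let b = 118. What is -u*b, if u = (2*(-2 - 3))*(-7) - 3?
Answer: -7906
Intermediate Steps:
u = 67 (u = (2*(-5))*(-7) - 3 = -10*(-7) - 3 = 70 - 3 = 67)
-u*b = -67*118 = -1*7906 = -7906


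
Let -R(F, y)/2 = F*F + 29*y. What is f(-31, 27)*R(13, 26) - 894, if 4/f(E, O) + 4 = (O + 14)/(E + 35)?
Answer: -51886/25 ≈ -2075.4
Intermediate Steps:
R(F, y) = -58*y - 2*F² (R(F, y) = -2*(F*F + 29*y) = -2*(F² + 29*y) = -58*y - 2*F²)
f(E, O) = 4/(-4 + (14 + O)/(35 + E)) (f(E, O) = 4/(-4 + (O + 14)/(E + 35)) = 4/(-4 + (14 + O)/(35 + E)))
f(-31, 27)*R(13, 26) - 894 = (4*(-35 - 1*(-31))/(126 - 1*27 + 4*(-31)))*(-58*26 - 2*13²) - 894 = (4*(-35 + 31)/(126 - 27 - 124))*(-1508 - 2*169) - 894 = (4*(-4)/(-25))*(-1508 - 338) - 894 = (4*(-1/25)*(-4))*(-1846) - 894 = (16/25)*(-1846) - 894 = -29536/25 - 894 = -51886/25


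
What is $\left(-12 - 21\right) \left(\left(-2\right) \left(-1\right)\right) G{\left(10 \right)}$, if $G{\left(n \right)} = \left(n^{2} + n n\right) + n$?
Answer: $-13860$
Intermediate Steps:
$G{\left(n \right)} = n + 2 n^{2}$ ($G{\left(n \right)} = \left(n^{2} + n^{2}\right) + n = 2 n^{2} + n = n + 2 n^{2}$)
$\left(-12 - 21\right) \left(\left(-2\right) \left(-1\right)\right) G{\left(10 \right)} = \left(-12 - 21\right) \left(\left(-2\right) \left(-1\right)\right) 10 \left(1 + 2 \cdot 10\right) = \left(-12 - 21\right) 2 \cdot 10 \left(1 + 20\right) = \left(-33\right) 2 \cdot 10 \cdot 21 = \left(-66\right) 210 = -13860$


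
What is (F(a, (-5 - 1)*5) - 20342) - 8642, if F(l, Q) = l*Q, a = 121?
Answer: -32614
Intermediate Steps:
F(l, Q) = Q*l
(F(a, (-5 - 1)*5) - 20342) - 8642 = (((-5 - 1)*5)*121 - 20342) - 8642 = (-6*5*121 - 20342) - 8642 = (-30*121 - 20342) - 8642 = (-3630 - 20342) - 8642 = -23972 - 8642 = -32614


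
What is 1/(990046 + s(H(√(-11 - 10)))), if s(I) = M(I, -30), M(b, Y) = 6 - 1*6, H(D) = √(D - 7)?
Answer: 1/990046 ≈ 1.0101e-6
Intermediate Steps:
H(D) = √(-7 + D)
M(b, Y) = 0 (M(b, Y) = 6 - 6 = 0)
s(I) = 0
1/(990046 + s(H(√(-11 - 10)))) = 1/(990046 + 0) = 1/990046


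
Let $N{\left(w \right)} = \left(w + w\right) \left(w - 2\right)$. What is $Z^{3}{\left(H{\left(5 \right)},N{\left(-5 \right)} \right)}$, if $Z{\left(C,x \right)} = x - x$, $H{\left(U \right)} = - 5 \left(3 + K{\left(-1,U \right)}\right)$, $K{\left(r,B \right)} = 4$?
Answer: $0$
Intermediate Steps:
$N{\left(w \right)} = 2 w \left(-2 + w\right)$
$H{\left(U \right)} = -35$ ($H{\left(U \right)} = - 5 \left(3 + 4\right) = \left(-5\right) 7 = -35$)
$Z{\left(C,x \right)} = 0$
$Z^{3}{\left(H{\left(5 \right)},N{\left(-5 \right)} \right)} = 0^{3} = 0$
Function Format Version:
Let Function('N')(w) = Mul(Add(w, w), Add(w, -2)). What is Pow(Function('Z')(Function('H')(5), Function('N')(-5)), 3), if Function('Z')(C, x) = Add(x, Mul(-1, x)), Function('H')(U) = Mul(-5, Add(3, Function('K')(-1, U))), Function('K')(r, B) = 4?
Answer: 0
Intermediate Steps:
Function('N')(w) = Mul(2, w, Add(-2, w)) (Function('N')(w) = Mul(Mul(2, w), Add(-2, w)) = Mul(2, w, Add(-2, w)))
Function('H')(U) = -35 (Function('H')(U) = Mul(-5, Add(3, 4)) = Mul(-5, 7) = -35)
Function('Z')(C, x) = 0
Pow(Function('Z')(Function('H')(5), Function('N')(-5)), 3) = Pow(0, 3) = 0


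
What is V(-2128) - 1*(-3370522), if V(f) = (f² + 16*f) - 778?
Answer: 7864080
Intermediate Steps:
V(f) = -778 + f² + 16*f
V(-2128) - 1*(-3370522) = (-778 + (-2128)² + 16*(-2128)) - 1*(-3370522) = (-778 + 4528384 - 34048) + 3370522 = 4493558 + 3370522 = 7864080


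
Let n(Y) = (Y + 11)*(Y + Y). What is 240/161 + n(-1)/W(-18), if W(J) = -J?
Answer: 550/1449 ≈ 0.37957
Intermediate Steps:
n(Y) = 2*Y*(11 + Y) (n(Y) = (11 + Y)*(2*Y) = 2*Y*(11 + Y))
240/161 + n(-1)/W(-18) = 240/161 + (2*(-1)*(11 - 1))/((-1*(-18))) = 240*(1/161) + (2*(-1)*10)/18 = 240/161 - 20*1/18 = 240/161 - 10/9 = 550/1449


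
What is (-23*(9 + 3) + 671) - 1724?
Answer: -1329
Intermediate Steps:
(-23*(9 + 3) + 671) - 1724 = (-23*12 + 671) - 1724 = (-276 + 671) - 1724 = 395 - 1724 = -1329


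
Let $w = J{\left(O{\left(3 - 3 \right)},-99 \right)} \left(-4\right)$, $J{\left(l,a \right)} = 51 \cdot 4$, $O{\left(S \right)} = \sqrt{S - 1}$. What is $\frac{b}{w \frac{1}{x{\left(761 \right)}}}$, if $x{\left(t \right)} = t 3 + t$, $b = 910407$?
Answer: $- \frac{230939909}{68} \approx -3.3962 \cdot 10^{6}$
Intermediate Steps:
$O{\left(S \right)} = \sqrt{-1 + S}$
$J{\left(l,a \right)} = 204$
$x{\left(t \right)} = 4 t$ ($x{\left(t \right)} = 3 t + t = 4 t$)
$w = -816$ ($w = 204 \left(-4\right) = -816$)
$\frac{b}{w \frac{1}{x{\left(761 \right)}}} = \frac{910407}{\left(-816\right) \frac{1}{4 \cdot 761}} = \frac{910407}{\left(-816\right) \frac{1}{3044}} = \frac{910407}{- \frac{204}{761}} = 910407 \left(- \frac{761}{204}\right) = - \frac{230939909}{68}$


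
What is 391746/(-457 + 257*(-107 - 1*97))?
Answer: -391746/52885 ≈ -7.4075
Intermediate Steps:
391746/(-457 + 257*(-107 - 1*97)) = 391746/(-457 + 257*(-107 - 97)) = 391746/(-457 + 257*(-204)) = 391746/(-457 - 52428) = 391746/(-52885) = 391746*(-1/52885) = -391746/52885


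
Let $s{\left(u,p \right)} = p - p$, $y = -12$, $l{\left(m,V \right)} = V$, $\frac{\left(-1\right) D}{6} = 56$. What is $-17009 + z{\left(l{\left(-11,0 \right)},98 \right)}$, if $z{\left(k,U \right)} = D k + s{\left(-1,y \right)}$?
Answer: $-17009$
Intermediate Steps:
$D = -336$ ($D = \left(-6\right) 56 = -336$)
$s{\left(u,p \right)} = 0$
$z{\left(k,U \right)} = - 336 k$ ($z{\left(k,U \right)} = - 336 k + 0 = - 336 k$)
$-17009 + z{\left(l{\left(-11,0 \right)},98 \right)} = -17009 - 0 = -17009 + 0 = -17009$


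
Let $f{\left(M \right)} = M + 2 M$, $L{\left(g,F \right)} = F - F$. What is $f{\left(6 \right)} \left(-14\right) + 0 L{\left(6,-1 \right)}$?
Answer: $-252$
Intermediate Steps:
$L{\left(g,F \right)} = 0$
$f{\left(M \right)} = 3 M$
$f{\left(6 \right)} \left(-14\right) + 0 L{\left(6,-1 \right)} = 3 \cdot 6 \left(-14\right) + 0 \cdot 0 = 18 \left(-14\right) + 0 = -252 + 0 = -252$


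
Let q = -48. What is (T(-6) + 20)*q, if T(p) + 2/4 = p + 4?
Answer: -840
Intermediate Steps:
T(p) = 7/2 + p (T(p) = -1/2 + (p + 4) = -1/2 + (4 + p) = 7/2 + p)
(T(-6) + 20)*q = ((7/2 - 6) + 20)*(-48) = (-5/2 + 20)*(-48) = (35/2)*(-48) = -840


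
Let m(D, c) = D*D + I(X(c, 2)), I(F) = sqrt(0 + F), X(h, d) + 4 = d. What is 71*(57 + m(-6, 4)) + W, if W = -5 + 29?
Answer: 6627 + 71*I*sqrt(2) ≈ 6627.0 + 100.41*I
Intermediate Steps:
X(h, d) = -4 + d
W = 24
I(F) = sqrt(F)
m(D, c) = D**2 + I*sqrt(2) (m(D, c) = D*D + sqrt(-4 + 2) = D**2 + sqrt(-2) = D**2 + I*sqrt(2))
71*(57 + m(-6, 4)) + W = 71*(57 + ((-6)**2 + I*sqrt(2))) + 24 = 71*(57 + (36 + I*sqrt(2))) + 24 = 71*(93 + I*sqrt(2)) + 24 = (6603 + 71*I*sqrt(2)) + 24 = 6627 + 71*I*sqrt(2)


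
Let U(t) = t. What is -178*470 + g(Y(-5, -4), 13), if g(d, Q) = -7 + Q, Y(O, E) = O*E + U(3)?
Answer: -83654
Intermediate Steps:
Y(O, E) = 3 + E*O (Y(O, E) = O*E + 3 = E*O + 3 = 3 + E*O)
-178*470 + g(Y(-5, -4), 13) = -178*470 + (-7 + 13) = -83660 + 6 = -83654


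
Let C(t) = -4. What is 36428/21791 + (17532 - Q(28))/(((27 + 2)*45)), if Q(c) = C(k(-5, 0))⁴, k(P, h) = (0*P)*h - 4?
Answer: 60571408/4062465 ≈ 14.910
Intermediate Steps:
k(P, h) = -4 (k(P, h) = 0*h - 4 = 0 - 4 = -4)
Q(c) = 256 (Q(c) = (-4)⁴ = 256)
36428/21791 + (17532 - Q(28))/(((27 + 2)*45)) = 36428/21791 + (17532 - 1*256)/(((27 + 2)*45)) = 36428*(1/21791) + (17532 - 256)/((29*45)) = 5204/3113 + 17276/1305 = 60571408/4062465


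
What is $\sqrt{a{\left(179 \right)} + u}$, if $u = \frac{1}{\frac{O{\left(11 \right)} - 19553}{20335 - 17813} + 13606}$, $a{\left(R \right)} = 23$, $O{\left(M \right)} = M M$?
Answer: $\frac{\sqrt{270513103099678}}{3429490} \approx 4.7958$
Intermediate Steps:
$O{\left(M \right)} = M^{2}$
$u = \frac{1261}{17147450}$ ($u = \frac{1}{\frac{11^{2} - 19553}{20335 - 17813} + 13606} = \frac{1}{\frac{121 - 19553}{2522} + 13606} = \frac{1}{\left(-19432\right) \frac{1}{2522} + 13606} = \frac{1}{- \frac{9716}{1261} + 13606} = \frac{1}{\frac{17147450}{1261}} = \frac{1261}{17147450} \approx 7.3539 \cdot 10^{-5}$)
$\sqrt{a{\left(179 \right)} + u} = \sqrt{23 + \frac{1261}{17147450}} = \sqrt{\frac{394392611}{17147450}} = \frac{\sqrt{270513103099678}}{3429490}$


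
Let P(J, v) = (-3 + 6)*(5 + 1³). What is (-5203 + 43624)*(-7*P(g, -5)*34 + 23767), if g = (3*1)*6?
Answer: 748556343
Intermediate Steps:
g = 18 (g = 3*6 = 18)
P(J, v) = 18 (P(J, v) = 3*(5 + 1) = 3*6 = 18)
(-5203 + 43624)*(-7*P(g, -5)*34 + 23767) = (-5203 + 43624)*(-7*18*34 + 23767) = 38421*(-126*34 + 23767) = 38421*(-4284 + 23767) = 38421*19483 = 748556343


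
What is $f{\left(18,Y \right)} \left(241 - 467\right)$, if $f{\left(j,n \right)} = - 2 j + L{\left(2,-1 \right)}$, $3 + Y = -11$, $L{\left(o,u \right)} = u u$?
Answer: $7910$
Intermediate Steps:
$L{\left(o,u \right)} = u^{2}$
$Y = -14$ ($Y = -3 - 11 = -14$)
$f{\left(j,n \right)} = 1 - 2 j$ ($f{\left(j,n \right)} = - 2 j + \left(-1\right)^{2} = - 2 j + 1 = 1 - 2 j$)
$f{\left(18,Y \right)} \left(241 - 467\right) = \left(1 - 36\right) \left(241 - 467\right) = \left(1 - 36\right) \left(-226\right) = \left(-35\right) \left(-226\right) = 7910$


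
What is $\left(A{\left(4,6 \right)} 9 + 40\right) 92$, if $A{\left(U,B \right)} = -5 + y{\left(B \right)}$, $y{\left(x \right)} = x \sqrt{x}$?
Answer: $-460 + 4968 \sqrt{6} \approx 11709.0$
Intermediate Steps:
$y{\left(x \right)} = x^{\frac{3}{2}}$
$A{\left(U,B \right)} = -5 + B^{\frac{3}{2}}$
$\left(A{\left(4,6 \right)} 9 + 40\right) 92 = \left(\left(-5 + 6^{\frac{3}{2}}\right) 9 + 40\right) 92 = \left(\left(-5 + 6 \sqrt{6}\right) 9 + 40\right) 92 = \left(\left(-45 + 54 \sqrt{6}\right) + 40\right) 92 = \left(-5 + 54 \sqrt{6}\right) 92 = -460 + 4968 \sqrt{6}$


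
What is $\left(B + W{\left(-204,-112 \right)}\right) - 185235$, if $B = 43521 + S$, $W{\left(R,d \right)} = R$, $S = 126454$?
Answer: $-15464$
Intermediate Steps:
$B = 169975$ ($B = 43521 + 126454 = 169975$)
$\left(B + W{\left(-204,-112 \right)}\right) - 185235 = \left(169975 - 204\right) - 185235 = 169771 - 185235 = -15464$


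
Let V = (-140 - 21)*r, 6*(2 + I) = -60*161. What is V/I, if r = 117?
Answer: 1449/124 ≈ 11.685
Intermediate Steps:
I = -1612 (I = -2 + (-60*161)/6 = -2 + (⅙)*(-9660) = -2 - 1610 = -1612)
V = -18837 (V = (-140 - 21)*117 = -161*117 = -18837)
V/I = -18837/(-1612) = -18837*(-1/1612) = 1449/124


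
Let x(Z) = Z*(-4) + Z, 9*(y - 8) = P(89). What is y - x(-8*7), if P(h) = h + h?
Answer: -1262/9 ≈ -140.22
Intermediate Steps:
P(h) = 2*h
y = 250/9 (y = 8 + (2*89)/9 = 8 + (⅑)*178 = 8 + 178/9 = 250/9 ≈ 27.778)
x(Z) = -3*Z (x(Z) = -4*Z + Z = -3*Z)
y - x(-8*7) = 250/9 - (-3)*(-8*7) = 250/9 - (-3)*(-56) = 250/9 - 1*168 = 250/9 - 168 = -1262/9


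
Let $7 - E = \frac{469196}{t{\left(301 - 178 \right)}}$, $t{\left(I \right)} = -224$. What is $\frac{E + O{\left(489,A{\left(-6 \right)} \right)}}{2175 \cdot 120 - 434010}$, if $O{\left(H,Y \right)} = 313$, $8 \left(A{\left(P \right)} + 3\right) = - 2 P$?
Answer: $- \frac{6439}{461360} \approx -0.013957$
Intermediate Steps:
$A{\left(P \right)} = -3 - \frac{P}{4}$ ($A{\left(P \right)} = -3 + \frac{\left(-2\right) P}{8} = -3 - \frac{P}{4}$)
$E = \frac{16813}{8}$ ($E = 7 - \frac{469196}{-224} = 7 - 469196 \left(- \frac{1}{224}\right) = 7 - - \frac{16757}{8} = 7 + \frac{16757}{8} = \frac{16813}{8} \approx 2101.6$)
$\frac{E + O{\left(489,A{\left(-6 \right)} \right)}}{2175 \cdot 120 - 434010} = \frac{\frac{16813}{8} + 313}{2175 \cdot 120 - 434010} = \frac{19317}{8 \left(261000 - 434010\right)} = \frac{19317}{8 \left(-173010\right)} = \frac{19317}{8} \left(- \frac{1}{173010}\right) = - \frac{6439}{461360}$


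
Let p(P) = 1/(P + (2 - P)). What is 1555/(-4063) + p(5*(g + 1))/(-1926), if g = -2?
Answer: -5993923/15650676 ≈ -0.38298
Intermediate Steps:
p(P) = ½ (p(P) = 1/2 = ½)
1555/(-4063) + p(5*(g + 1))/(-1926) = 1555/(-4063) + (½)/(-1926) = 1555*(-1/4063) + (½)*(-1/1926) = -1555/4063 - 1/3852 = -5993923/15650676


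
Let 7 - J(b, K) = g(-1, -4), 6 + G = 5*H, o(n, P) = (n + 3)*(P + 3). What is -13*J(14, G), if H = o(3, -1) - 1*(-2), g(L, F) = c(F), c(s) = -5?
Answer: -156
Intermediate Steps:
g(L, F) = -5
o(n, P) = (3 + P)*(3 + n) (o(n, P) = (3 + n)*(3 + P) = (3 + P)*(3 + n))
H = 14 (H = (9 + 3*(-1) + 3*3 - 1*3) - 1*(-2) = (9 - 3 + 9 - 3) + 2 = 12 + 2 = 14)
G = 64 (G = -6 + 5*14 = -6 + 70 = 64)
J(b, K) = 12 (J(b, K) = 7 - 1*(-5) = 7 + 5 = 12)
-13*J(14, G) = -13*12 = -156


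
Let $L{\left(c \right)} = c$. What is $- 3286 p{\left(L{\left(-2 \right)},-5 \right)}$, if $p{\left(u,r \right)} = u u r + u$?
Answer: $72292$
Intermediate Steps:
$p{\left(u,r \right)} = u + r u^{2}$ ($p{\left(u,r \right)} = u^{2} r + u = r u^{2} + u = u + r u^{2}$)
$- 3286 p{\left(L{\left(-2 \right)},-5 \right)} = - 3286 \left(- 2 \left(1 - -10\right)\right) = - 3286 \left(- 2 \left(1 + 10\right)\right) = - 3286 \left(\left(-2\right) 11\right) = \left(-3286\right) \left(-22\right) = 72292$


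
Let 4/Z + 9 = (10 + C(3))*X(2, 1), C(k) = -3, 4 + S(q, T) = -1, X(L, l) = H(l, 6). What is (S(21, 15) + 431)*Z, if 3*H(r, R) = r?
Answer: -1278/5 ≈ -255.60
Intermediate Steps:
H(r, R) = r/3
X(L, l) = l/3
S(q, T) = -5 (S(q, T) = -4 - 1 = -5)
Z = -⅗ (Z = 4/(-9 + (10 - 3)*((⅓)*1)) = 4/(-9 + 7*(⅓)) = 4/(-9 + 7/3) = 4/(-20/3) = 4*(-3/20) = -⅗ ≈ -0.60000)
(S(21, 15) + 431)*Z = (-5 + 431)*(-⅗) = 426*(-⅗) = -1278/5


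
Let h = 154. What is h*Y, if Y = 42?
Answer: 6468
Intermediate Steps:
h*Y = 154*42 = 6468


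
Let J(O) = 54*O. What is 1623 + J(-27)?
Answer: 165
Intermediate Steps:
1623 + J(-27) = 1623 + 54*(-27) = 1623 - 1458 = 165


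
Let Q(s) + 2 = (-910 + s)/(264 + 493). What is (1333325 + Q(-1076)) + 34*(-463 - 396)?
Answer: 987214583/757 ≈ 1.3041e+6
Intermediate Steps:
Q(s) = -2424/757 + s/757 (Q(s) = -2 + (-910 + s)/(264 + 493) = -2 + (-910 + s)/757 = -2 + (-910 + s)*(1/757) = -2 + (-910/757 + s/757) = -2424/757 + s/757)
(1333325 + Q(-1076)) + 34*(-463 - 396) = (1333325 + (-2424/757 + (1/757)*(-1076))) + 34*(-463 - 396) = (1333325 + (-2424/757 - 1076/757)) + 34*(-859) = (1333325 - 3500/757) - 29206 = 1009323525/757 - 29206 = 987214583/757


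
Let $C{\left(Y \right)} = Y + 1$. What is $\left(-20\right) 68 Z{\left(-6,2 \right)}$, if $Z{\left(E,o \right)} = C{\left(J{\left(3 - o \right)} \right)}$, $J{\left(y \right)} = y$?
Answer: $-2720$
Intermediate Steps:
$C{\left(Y \right)} = 1 + Y$
$Z{\left(E,o \right)} = 4 - o$ ($Z{\left(E,o \right)} = 1 - \left(-3 + o\right) = 4 - o$)
$\left(-20\right) 68 Z{\left(-6,2 \right)} = \left(-20\right) 68 \left(4 - 2\right) = - 1360 \left(4 - 2\right) = \left(-1360\right) 2 = -2720$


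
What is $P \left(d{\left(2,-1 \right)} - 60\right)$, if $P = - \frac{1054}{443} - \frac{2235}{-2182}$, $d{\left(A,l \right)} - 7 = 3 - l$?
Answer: $\frac{64176427}{966626} \approx 66.392$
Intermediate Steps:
$d{\left(A,l \right)} = 10 - l$ ($d{\left(A,l \right)} = 7 - \left(-3 + l\right) = 10 - l$)
$P = - \frac{1309723}{966626}$ ($P = \left(-1054\right) \frac{1}{443} - - \frac{2235}{2182} = - \frac{1054}{443} + \frac{2235}{2182} = - \frac{1309723}{966626} \approx -1.3549$)
$P \left(d{\left(2,-1 \right)} - 60\right) = - \frac{1309723 \left(\left(10 - -1\right) - 60\right)}{966626} = - \frac{1309723 \left(\left(10 + 1\right) - 60\right)}{966626} = - \frac{1309723 \left(11 - 60\right)}{966626} = \left(- \frac{1309723}{966626}\right) \left(-49\right) = \frac{64176427}{966626}$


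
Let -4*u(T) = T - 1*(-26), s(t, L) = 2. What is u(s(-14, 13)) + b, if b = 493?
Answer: 486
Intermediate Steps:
u(T) = -13/2 - T/4 (u(T) = -(T - 1*(-26))/4 = -(T + 26)/4 = -(26 + T)/4 = -13/2 - T/4)
u(s(-14, 13)) + b = (-13/2 - 1/4*2) + 493 = (-13/2 - 1/2) + 493 = -7 + 493 = 486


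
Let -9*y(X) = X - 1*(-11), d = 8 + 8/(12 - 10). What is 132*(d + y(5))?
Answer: 4048/3 ≈ 1349.3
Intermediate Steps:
d = 12 (d = 8 + 8/2 = 8 + 8*(½) = 8 + 4 = 12)
y(X) = -11/9 - X/9 (y(X) = -(X - 1*(-11))/9 = -(X + 11)/9 = -(11 + X)/9 = -11/9 - X/9)
132*(d + y(5)) = 132*(12 + (-11/9 - ⅑*5)) = 132*(12 + (-11/9 - 5/9)) = 132*(12 - 16/9) = 132*(92/9) = 4048/3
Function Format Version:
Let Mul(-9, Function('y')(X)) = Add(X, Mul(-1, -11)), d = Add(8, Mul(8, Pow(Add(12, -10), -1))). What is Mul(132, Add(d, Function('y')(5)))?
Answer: Rational(4048, 3) ≈ 1349.3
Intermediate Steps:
d = 12 (d = Add(8, Mul(8, Pow(2, -1))) = Add(8, Mul(8, Rational(1, 2))) = Add(8, 4) = 12)
Function('y')(X) = Add(Rational(-11, 9), Mul(Rational(-1, 9), X)) (Function('y')(X) = Mul(Rational(-1, 9), Add(X, Mul(-1, -11))) = Mul(Rational(-1, 9), Add(X, 11)) = Mul(Rational(-1, 9), Add(11, X)) = Add(Rational(-11, 9), Mul(Rational(-1, 9), X)))
Mul(132, Add(d, Function('y')(5))) = Mul(132, Add(12, Add(Rational(-11, 9), Mul(Rational(-1, 9), 5)))) = Mul(132, Add(12, Add(Rational(-11, 9), Rational(-5, 9)))) = Mul(132, Add(12, Rational(-16, 9))) = Mul(132, Rational(92, 9)) = Rational(4048, 3)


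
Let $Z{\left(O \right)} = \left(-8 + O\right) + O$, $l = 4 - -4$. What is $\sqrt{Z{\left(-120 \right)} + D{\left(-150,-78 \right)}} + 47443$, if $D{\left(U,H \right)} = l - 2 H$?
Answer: $47443 + 2 i \sqrt{21} \approx 47443.0 + 9.1651 i$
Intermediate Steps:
$l = 8$ ($l = 4 + 4 = 8$)
$Z{\left(O \right)} = -8 + 2 O$
$D{\left(U,H \right)} = 8 - 2 H$
$\sqrt{Z{\left(-120 \right)} + D{\left(-150,-78 \right)}} + 47443 = \sqrt{\left(-8 + 2 \left(-120\right)\right) + \left(8 - -156\right)} + 47443 = \sqrt{\left(-8 - 240\right) + \left(8 + 156\right)} + 47443 = \sqrt{-248 + 164} + 47443 = \sqrt{-84} + 47443 = 2 i \sqrt{21} + 47443 = 47443 + 2 i \sqrt{21}$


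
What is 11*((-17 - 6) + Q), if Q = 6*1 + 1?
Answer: -176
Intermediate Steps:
Q = 7 (Q = 6 + 1 = 7)
11*((-17 - 6) + Q) = 11*((-17 - 6) + 7) = 11*(-23 + 7) = 11*(-16) = -176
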